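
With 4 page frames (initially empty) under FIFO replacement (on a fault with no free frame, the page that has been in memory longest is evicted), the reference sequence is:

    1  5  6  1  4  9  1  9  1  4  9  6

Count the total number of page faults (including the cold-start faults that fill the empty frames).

6

1 -> fault, frames [1]
5 -> fault, frames [1, 5]
6 -> fault, frames [1, 5, 6]
1 -> hit
4 -> fault, frames [1, 5, 6, 4]
9 -> fault, evict 1, frames [5, 6, 4, 9]
1 -> fault, evict 5, frames [6, 4, 9, 1]
9 -> hit
1 -> hit
4 -> hit
9 -> hit
6 -> hit
Page faults: 6.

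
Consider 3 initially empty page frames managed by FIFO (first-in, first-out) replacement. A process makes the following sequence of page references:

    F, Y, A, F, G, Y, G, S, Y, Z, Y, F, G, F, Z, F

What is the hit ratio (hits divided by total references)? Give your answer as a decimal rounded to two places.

F -> fault, frames (F)
Y -> fault, frames (F Y)
A -> fault, frames (F Y A)
F -> hit
G -> fault, evict F, frames (Y A G)
Y -> hit
G -> hit
S -> fault, evict Y, frames (A G S)
Y -> fault, evict A, frames (G S Y)
Z -> fault, evict G, frames (S Y Z)
Y -> hit
F -> fault, evict S, frames (Y Z F)
G -> fault, evict Y, frames (Z F G)
F -> hit
Z -> hit
F -> hit
Hits: 7 of 16 references → 7/16 = 0.4375.

0.44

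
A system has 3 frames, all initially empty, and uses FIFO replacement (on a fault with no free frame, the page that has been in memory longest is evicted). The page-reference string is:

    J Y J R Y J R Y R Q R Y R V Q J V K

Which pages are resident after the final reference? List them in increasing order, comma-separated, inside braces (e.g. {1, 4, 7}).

J → miss, frames {J}
Y → miss, frames {J,Y}
J → hit
R → miss, frames {J,Y,R}
Y → hit
J → hit
R → hit
Y → hit
R → hit
Q → miss, evict J, frames {Y,R,Q}
R → hit
Y → hit
R → hit
V → miss, evict Y, frames {R,Q,V}
Q → hit
J → miss, evict R, frames {Q,V,J}
V → hit
K → miss, evict Q, frames {V,J,K}

{J, K, V}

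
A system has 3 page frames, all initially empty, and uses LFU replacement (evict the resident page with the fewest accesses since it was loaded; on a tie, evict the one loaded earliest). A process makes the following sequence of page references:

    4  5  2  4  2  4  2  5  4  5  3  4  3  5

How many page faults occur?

5

4: fault, frames {4}
5: fault, frames {4,5}
2: fault, frames {4,5,2}
4: hit
2: hit
4: hit
2: hit
5: hit
4: hit
5: hit
3: fault, evict 5, frames {4,2,3}
4: hit
3: hit
5: fault, evict 3, frames {4,2,5}
Page faults: 5.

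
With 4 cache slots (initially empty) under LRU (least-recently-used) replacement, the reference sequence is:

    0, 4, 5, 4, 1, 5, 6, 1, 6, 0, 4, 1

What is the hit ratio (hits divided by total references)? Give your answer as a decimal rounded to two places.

0 -> miss, frames [0]
4 -> miss, frames [0, 4]
5 -> miss, frames [0, 4, 5]
4 -> hit
1 -> miss, frames [0, 5, 4, 1]
5 -> hit
6 -> miss, evict 0, frames [4, 1, 5, 6]
1 -> hit
6 -> hit
0 -> miss, evict 4, frames [5, 1, 6, 0]
4 -> miss, evict 5, frames [1, 6, 0, 4]
1 -> hit
Hits: 5 of 12 references → 5/12 = 0.4167.

0.42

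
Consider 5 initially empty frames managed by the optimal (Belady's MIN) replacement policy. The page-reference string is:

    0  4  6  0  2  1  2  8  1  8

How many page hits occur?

0: miss, frames {0}
4: miss, frames {0,4}
6: miss, frames {0,4,6}
0: hit
2: miss, frames {0,4,6,2}
1: miss, frames {0,4,6,2,1}
2: hit
8: miss, evict 2, frames {0,4,6,1,8}
1: hit
8: hit
Hits: 4.

4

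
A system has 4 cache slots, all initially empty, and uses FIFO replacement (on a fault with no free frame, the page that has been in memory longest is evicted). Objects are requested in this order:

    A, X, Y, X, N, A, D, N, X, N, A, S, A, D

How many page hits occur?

A: fault, frames {A}
X: fault, frames {A,X}
Y: fault, frames {A,X,Y}
X: hit
N: fault, frames {A,X,Y,N}
A: hit
D: fault, evict A, frames {X,Y,N,D}
N: hit
X: hit
N: hit
A: fault, evict X, frames {Y,N,D,A}
S: fault, evict Y, frames {N,D,A,S}
A: hit
D: hit
Hits: 7.

7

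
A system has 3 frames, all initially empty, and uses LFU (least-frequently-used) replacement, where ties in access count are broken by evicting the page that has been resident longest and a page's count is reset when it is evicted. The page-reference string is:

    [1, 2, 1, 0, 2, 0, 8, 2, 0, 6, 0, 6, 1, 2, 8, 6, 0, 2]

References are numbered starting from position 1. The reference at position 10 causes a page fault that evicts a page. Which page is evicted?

pos 1: 1 -> miss, frames [1]
pos 2: 2 -> miss, frames [1, 2]
pos 3: 1 -> hit
pos 4: 0 -> miss, frames [1, 2, 0]
pos 5: 2 -> hit
pos 6: 0 -> hit
pos 7: 8 -> miss, evict 1, frames [2, 0, 8]
pos 8: 2 -> hit
pos 9: 0 -> hit
pos 10: 6 -> miss, evict 8, frames [2, 0, 6]
At position 10, page 8 is evicted.

8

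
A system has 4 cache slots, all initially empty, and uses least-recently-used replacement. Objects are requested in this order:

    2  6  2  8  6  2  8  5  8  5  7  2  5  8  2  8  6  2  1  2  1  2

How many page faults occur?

7

2 -> fault, frames {2}
6 -> fault, frames {2,6}
2 -> hit
8 -> fault, frames {6,2,8}
6 -> hit
2 -> hit
8 -> hit
5 -> fault, frames {6,2,8,5}
8 -> hit
5 -> hit
7 -> fault, evict 6, frames {2,8,5,7}
2 -> hit
5 -> hit
8 -> hit
2 -> hit
8 -> hit
6 -> fault, evict 7, frames {5,2,8,6}
2 -> hit
1 -> fault, evict 5, frames {8,6,2,1}
2 -> hit
1 -> hit
2 -> hit
Page faults: 7.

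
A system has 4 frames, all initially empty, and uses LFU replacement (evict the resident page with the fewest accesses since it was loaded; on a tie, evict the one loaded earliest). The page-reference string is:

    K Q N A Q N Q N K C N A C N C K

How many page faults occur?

7

K -> miss, frames {K}
Q -> miss, frames {K,Q}
N -> miss, frames {K,Q,N}
A -> miss, frames {K,Q,N,A}
Q -> hit
N -> hit
Q -> hit
N -> hit
K -> hit
C -> miss, evict A, frames {K,Q,N,C}
N -> hit
A -> miss, evict C, frames {K,Q,N,A}
C -> miss, evict A, frames {K,Q,N,C}
N -> hit
C -> hit
K -> hit
Page faults: 7.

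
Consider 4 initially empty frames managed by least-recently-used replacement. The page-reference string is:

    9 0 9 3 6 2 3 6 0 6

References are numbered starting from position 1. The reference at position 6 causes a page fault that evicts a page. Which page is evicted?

0

pos 1: 9 → fault, frames {9}
pos 2: 0 → fault, frames {9,0}
pos 3: 9 → hit
pos 4: 3 → fault, frames {0,9,3}
pos 5: 6 → fault, frames {0,9,3,6}
pos 6: 2 → fault, evict 0, frames {9,3,6,2}
At position 6, page 0 is evicted.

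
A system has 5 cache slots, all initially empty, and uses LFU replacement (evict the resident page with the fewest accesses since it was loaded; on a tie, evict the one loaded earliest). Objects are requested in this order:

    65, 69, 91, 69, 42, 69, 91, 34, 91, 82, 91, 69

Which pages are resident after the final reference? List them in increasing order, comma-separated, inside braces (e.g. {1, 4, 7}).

{34, 42, 69, 82, 91}

65 → fault, frames [65]
69 → fault, frames [65, 69]
91 → fault, frames [65, 69, 91]
69 → hit
42 → fault, frames [65, 69, 91, 42]
69 → hit
91 → hit
34 → fault, frames [65, 69, 91, 42, 34]
91 → hit
82 → fault, evict 65, frames [69, 91, 42, 34, 82]
91 → hit
69 → hit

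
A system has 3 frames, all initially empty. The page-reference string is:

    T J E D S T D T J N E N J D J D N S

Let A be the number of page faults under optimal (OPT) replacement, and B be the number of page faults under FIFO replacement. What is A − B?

-3

Under OPT: F F F F F . . . F F F . . F . . . F → 10 faults.
Under FIFO: F F F F F F . . F F F . . F F . F F → 13 faults.
A − B = 10 − 13 = -3.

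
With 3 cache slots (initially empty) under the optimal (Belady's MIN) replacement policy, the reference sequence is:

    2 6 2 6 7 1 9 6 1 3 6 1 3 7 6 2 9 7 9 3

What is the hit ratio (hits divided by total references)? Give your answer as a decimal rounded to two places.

0.55

2: fault, frames [2]
6: fault, frames [2, 6]
2: hit
6: hit
7: fault, frames [2, 6, 7]
1: fault, evict 2, frames [6, 7, 1]
9: fault, evict 7, frames [6, 1, 9]
6: hit
1: hit
3: fault, evict 9, frames [6, 1, 3]
6: hit
1: hit
3: hit
7: fault, evict 1, frames [6, 3, 7]
6: hit
2: fault, evict 6, frames [3, 7, 2]
9: fault, evict 2, frames [3, 7, 9]
7: hit
9: hit
3: hit
Hits: 11 of 20 references → 11/20 = 0.5500.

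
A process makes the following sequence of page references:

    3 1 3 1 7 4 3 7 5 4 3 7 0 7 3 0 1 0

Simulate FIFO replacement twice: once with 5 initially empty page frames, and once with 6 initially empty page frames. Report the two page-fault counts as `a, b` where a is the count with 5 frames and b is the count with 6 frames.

8, 6

5 frames: F F . . F F . . F . . . F . F . F . → 8 faults.
6 frames: F F . . F F . . F . . . F . . . . . → 6 faults.
6 < 8: adding a frame reduced faults, as is typical.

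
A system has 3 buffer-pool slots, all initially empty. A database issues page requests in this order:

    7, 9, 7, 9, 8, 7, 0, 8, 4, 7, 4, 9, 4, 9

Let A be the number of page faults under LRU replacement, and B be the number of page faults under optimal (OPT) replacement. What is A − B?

1

Under LRU: F F . . F . F . F F . F . . → 7 faults.
Under OPT: F F . . F . F . F . . F . . → 6 faults.
A − B = 7 − 6 = 1.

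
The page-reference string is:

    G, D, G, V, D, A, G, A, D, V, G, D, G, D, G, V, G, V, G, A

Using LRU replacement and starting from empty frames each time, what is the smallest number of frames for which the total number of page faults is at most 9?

f=1: 20 faults
f=2: 12 faults
f=3: 8 faults
f=4: 4 faults
Smallest f with faults ≤ 9 is 3.

3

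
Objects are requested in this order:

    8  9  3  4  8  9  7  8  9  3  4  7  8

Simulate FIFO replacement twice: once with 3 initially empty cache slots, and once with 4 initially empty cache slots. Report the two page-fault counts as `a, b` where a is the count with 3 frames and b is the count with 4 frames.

10, 11

3 frames: F F F F F F F . . F F . F → 10 faults.
4 frames: F F F F . . F F F F F F F → 11 faults.
11 > 10: adding a frame increased faults — Belady's anomaly.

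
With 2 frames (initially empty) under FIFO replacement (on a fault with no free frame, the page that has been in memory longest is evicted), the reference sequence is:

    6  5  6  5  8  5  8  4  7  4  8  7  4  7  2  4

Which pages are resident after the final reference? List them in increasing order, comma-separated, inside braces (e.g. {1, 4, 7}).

6 → miss, frames {6}
5 → miss, frames {6,5}
6 → hit
5 → hit
8 → miss, evict 6, frames {5,8}
5 → hit
8 → hit
4 → miss, evict 5, frames {8,4}
7 → miss, evict 8, frames {4,7}
4 → hit
8 → miss, evict 4, frames {7,8}
7 → hit
4 → miss, evict 7, frames {8,4}
7 → miss, evict 8, frames {4,7}
2 → miss, evict 4, frames {7,2}
4 → miss, evict 7, frames {2,4}

{2, 4}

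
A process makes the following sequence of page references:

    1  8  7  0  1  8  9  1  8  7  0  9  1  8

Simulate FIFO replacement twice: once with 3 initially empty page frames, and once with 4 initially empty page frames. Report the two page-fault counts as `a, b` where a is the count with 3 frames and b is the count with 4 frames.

3 frames: F F F F F F F . . F F . F F → 11 faults.
4 frames: F F F F . . F F F F F F F F → 12 faults.
12 > 11: adding a frame increased faults — Belady's anomaly.

11, 12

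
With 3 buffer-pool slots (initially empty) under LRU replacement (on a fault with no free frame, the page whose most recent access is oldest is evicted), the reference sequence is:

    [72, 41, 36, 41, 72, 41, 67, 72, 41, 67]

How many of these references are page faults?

4

72: fault, frames [72]
41: fault, frames [72, 41]
36: fault, frames [72, 41, 36]
41: hit
72: hit
41: hit
67: fault, evict 36, frames [72, 41, 67]
72: hit
41: hit
67: hit
Page faults: 4.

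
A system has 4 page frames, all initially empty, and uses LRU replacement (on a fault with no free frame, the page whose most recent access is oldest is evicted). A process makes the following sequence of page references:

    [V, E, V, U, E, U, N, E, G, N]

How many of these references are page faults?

V: fault, frames [V]
E: fault, frames [V, E]
V: hit
U: fault, frames [E, V, U]
E: hit
U: hit
N: fault, frames [V, E, U, N]
E: hit
G: fault, evict V, frames [U, N, E, G]
N: hit
Page faults: 5.

5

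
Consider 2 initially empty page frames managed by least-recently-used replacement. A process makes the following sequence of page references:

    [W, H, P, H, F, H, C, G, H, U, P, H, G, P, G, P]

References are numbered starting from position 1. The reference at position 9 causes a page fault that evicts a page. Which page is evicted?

C

pos 1: W -> fault, frames (W)
pos 2: H -> fault, frames (W H)
pos 3: P -> fault, evict W, frames (H P)
pos 4: H -> hit
pos 5: F -> fault, evict P, frames (H F)
pos 6: H -> hit
pos 7: C -> fault, evict F, frames (H C)
pos 8: G -> fault, evict H, frames (C G)
pos 9: H -> fault, evict C, frames (G H)
At position 9, page C is evicted.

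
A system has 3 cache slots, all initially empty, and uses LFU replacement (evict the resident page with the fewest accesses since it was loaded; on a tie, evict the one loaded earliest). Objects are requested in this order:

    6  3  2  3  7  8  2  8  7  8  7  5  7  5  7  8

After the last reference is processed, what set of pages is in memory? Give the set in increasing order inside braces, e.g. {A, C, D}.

6 -> fault, frames [6]
3 -> fault, frames [6, 3]
2 -> fault, frames [6, 3, 2]
3 -> hit
7 -> fault, evict 6, frames [3, 2, 7]
8 -> fault, evict 2, frames [3, 7, 8]
2 -> fault, evict 7, frames [3, 8, 2]
8 -> hit
7 -> fault, evict 2, frames [3, 8, 7]
8 -> hit
7 -> hit
5 -> fault, evict 3, frames [8, 7, 5]
7 -> hit
5 -> hit
7 -> hit
8 -> hit

{5, 7, 8}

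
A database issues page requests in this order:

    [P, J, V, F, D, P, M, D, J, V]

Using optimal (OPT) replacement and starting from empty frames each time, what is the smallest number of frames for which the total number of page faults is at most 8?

f=1: 10 faults
f=2: 8 faults
f=3: 7 faults
f=4: 6 faults
f=5: 6 faults
f=6: 6 faults
Smallest f with faults ≤ 8 is 2.

2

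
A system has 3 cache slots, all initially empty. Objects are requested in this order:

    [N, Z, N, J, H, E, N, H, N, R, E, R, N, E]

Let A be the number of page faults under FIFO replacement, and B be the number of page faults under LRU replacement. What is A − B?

-1

Under FIFO: F F . F F F F . . F . . . . → 7 faults.
Under LRU: F F . F F F F . . F F . . . → 8 faults.
A − B = 7 − 8 = -1.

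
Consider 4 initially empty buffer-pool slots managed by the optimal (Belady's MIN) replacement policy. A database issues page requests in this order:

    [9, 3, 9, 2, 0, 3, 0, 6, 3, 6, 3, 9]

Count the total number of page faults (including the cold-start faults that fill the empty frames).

9 → miss, frames [9]
3 → miss, frames [9, 3]
9 → hit
2 → miss, frames [9, 3, 2]
0 → miss, frames [9, 3, 2, 0]
3 → hit
0 → hit
6 → miss, evict 0, frames [9, 3, 2, 6]
3 → hit
6 → hit
3 → hit
9 → hit
Page faults: 5.

5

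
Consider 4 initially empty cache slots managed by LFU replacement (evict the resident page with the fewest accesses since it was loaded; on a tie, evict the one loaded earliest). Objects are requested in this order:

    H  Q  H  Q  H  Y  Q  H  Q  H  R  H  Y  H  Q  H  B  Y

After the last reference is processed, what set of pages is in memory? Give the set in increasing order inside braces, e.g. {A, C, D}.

H → miss, frames {H}
Q → miss, frames {H,Q}
H → hit
Q → hit
H → hit
Y → miss, frames {H,Q,Y}
Q → hit
H → hit
Q → hit
H → hit
R → miss, frames {H,Q,Y,R}
H → hit
Y → hit
H → hit
Q → hit
H → hit
B → miss, evict R, frames {H,Q,Y,B}
Y → hit

{B, H, Q, Y}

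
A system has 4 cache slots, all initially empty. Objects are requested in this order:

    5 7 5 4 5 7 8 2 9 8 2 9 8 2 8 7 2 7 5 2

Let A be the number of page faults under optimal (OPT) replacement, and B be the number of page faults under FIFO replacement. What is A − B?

-1

Under OPT: F F . F . . F F F . . . . . . . . . F . → 7 faults.
Under FIFO: F F . F . . F F F . . . . . . F . . F . → 8 faults.
A − B = 7 − 8 = -1.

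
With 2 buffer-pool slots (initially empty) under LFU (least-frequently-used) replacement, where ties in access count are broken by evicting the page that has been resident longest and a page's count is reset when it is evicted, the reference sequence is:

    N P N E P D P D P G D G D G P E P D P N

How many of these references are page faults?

N -> fault, frames {N}
P -> fault, frames {N,P}
N -> hit
E -> fault, evict P, frames {N,E}
P -> fault, evict E, frames {N,P}
D -> fault, evict P, frames {N,D}
P -> fault, evict D, frames {N,P}
D -> fault, evict P, frames {N,D}
P -> fault, evict D, frames {N,P}
G -> fault, evict P, frames {N,G}
D -> fault, evict G, frames {N,D}
G -> fault, evict D, frames {N,G}
D -> fault, evict G, frames {N,D}
G -> fault, evict D, frames {N,G}
P -> fault, evict G, frames {N,P}
E -> fault, evict P, frames {N,E}
P -> fault, evict E, frames {N,P}
D -> fault, evict P, frames {N,D}
P -> fault, evict D, frames {N,P}
N -> hit
Page faults: 18.

18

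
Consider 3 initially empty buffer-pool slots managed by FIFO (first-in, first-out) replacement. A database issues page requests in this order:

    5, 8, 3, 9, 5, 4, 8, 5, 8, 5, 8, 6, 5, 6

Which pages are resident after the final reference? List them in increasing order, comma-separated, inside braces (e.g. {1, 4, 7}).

5 → fault, frames (5)
8 → fault, frames (5 8)
3 → fault, frames (5 8 3)
9 → fault, evict 5, frames (8 3 9)
5 → fault, evict 8, frames (3 9 5)
4 → fault, evict 3, frames (9 5 4)
8 → fault, evict 9, frames (5 4 8)
5 → hit
8 → hit
5 → hit
8 → hit
6 → fault, evict 5, frames (4 8 6)
5 → fault, evict 4, frames (8 6 5)
6 → hit

{5, 6, 8}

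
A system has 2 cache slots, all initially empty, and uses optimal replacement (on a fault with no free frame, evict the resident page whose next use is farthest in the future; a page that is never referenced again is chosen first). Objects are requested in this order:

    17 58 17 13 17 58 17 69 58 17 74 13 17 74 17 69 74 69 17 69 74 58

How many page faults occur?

17: miss, frames [17]
58: miss, frames [17, 58]
17: hit
13: miss, evict 58, frames [17, 13]
17: hit
58: miss, evict 13, frames [17, 58]
17: hit
69: miss, evict 17, frames [58, 69]
58: hit
17: miss, evict 58, frames [69, 17]
74: miss, evict 69, frames [17, 74]
13: miss, evict 74, frames [17, 13]
17: hit
74: miss, evict 13, frames [17, 74]
17: hit
69: miss, evict 17, frames [74, 69]
74: hit
69: hit
17: miss, evict 74, frames [69, 17]
69: hit
74: miss, evict 17, frames [69, 74]
58: miss, evict 74, frames [69, 58]
Page faults: 13.

13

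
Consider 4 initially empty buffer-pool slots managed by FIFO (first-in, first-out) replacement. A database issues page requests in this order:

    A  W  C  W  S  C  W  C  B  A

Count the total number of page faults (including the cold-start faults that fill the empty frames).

A -> miss, frames {A}
W -> miss, frames {A,W}
C -> miss, frames {A,W,C}
W -> hit
S -> miss, frames {A,W,C,S}
C -> hit
W -> hit
C -> hit
B -> miss, evict A, frames {W,C,S,B}
A -> miss, evict W, frames {C,S,B,A}
Page faults: 6.

6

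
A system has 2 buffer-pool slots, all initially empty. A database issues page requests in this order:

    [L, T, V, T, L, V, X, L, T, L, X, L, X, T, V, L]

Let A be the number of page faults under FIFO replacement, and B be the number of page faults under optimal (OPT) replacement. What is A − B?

Under FIFO: F F F . F . F . F F F . . F F F → 11 faults.
Under OPT: F F F . F . F . F . F . . F F . → 9 faults.
A − B = 11 − 9 = 2.

2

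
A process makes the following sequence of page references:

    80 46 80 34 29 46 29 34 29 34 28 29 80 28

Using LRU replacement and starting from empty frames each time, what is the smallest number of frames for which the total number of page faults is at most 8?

f=1: 14 faults
f=2: 10 faults
f=3: 7 faults
f=4: 6 faults
f=5: 5 faults
Smallest f with faults ≤ 8 is 3.

3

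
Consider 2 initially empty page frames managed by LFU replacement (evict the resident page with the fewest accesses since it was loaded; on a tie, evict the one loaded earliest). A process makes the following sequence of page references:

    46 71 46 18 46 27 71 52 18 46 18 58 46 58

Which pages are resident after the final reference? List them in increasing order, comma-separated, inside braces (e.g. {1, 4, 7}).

46 -> fault, frames (46)
71 -> fault, frames (46 71)
46 -> hit
18 -> fault, evict 71, frames (46 18)
46 -> hit
27 -> fault, evict 18, frames (46 27)
71 -> fault, evict 27, frames (46 71)
52 -> fault, evict 71, frames (46 52)
18 -> fault, evict 52, frames (46 18)
46 -> hit
18 -> hit
58 -> fault, evict 18, frames (46 58)
46 -> hit
58 -> hit

{46, 58}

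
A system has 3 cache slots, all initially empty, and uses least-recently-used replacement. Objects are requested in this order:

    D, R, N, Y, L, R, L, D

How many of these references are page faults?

D: miss, frames {D}
R: miss, frames {D,R}
N: miss, frames {D,R,N}
Y: miss, evict D, frames {R,N,Y}
L: miss, evict R, frames {N,Y,L}
R: miss, evict N, frames {Y,L,R}
L: hit
D: miss, evict Y, frames {R,L,D}
Page faults: 7.

7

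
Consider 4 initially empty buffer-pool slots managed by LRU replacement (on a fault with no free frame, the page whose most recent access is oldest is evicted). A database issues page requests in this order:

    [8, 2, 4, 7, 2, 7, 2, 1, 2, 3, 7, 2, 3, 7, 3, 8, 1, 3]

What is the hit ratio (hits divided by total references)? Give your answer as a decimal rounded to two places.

0.56

8: miss, frames [8]
2: miss, frames [8, 2]
4: miss, frames [8, 2, 4]
7: miss, frames [8, 2, 4, 7]
2: hit
7: hit
2: hit
1: miss, evict 8, frames [4, 7, 2, 1]
2: hit
3: miss, evict 4, frames [7, 1, 2, 3]
7: hit
2: hit
3: hit
7: hit
3: hit
8: miss, evict 1, frames [2, 7, 3, 8]
1: miss, evict 2, frames [7, 3, 8, 1]
3: hit
Hits: 10 of 18 references → 10/18 = 0.5556.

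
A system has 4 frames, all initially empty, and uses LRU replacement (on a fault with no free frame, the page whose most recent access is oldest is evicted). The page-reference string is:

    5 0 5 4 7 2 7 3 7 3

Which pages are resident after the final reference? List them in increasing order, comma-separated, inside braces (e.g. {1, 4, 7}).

5: fault, frames {5}
0: fault, frames {5,0}
5: hit
4: fault, frames {0,5,4}
7: fault, frames {0,5,4,7}
2: fault, evict 0, frames {5,4,7,2}
7: hit
3: fault, evict 5, frames {4,2,7,3}
7: hit
3: hit

{2, 3, 4, 7}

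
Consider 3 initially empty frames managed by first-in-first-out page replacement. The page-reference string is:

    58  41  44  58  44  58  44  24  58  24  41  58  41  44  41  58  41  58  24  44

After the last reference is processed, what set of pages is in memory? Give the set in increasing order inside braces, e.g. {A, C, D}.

58 → miss, frames (58)
41 → miss, frames (58 41)
44 → miss, frames (58 41 44)
58 → hit
44 → hit
58 → hit
44 → hit
24 → miss, evict 58, frames (41 44 24)
58 → miss, evict 41, frames (44 24 58)
24 → hit
41 → miss, evict 44, frames (24 58 41)
58 → hit
41 → hit
44 → miss, evict 24, frames (58 41 44)
41 → hit
58 → hit
41 → hit
58 → hit
24 → miss, evict 58, frames (41 44 24)
44 → hit

{24, 41, 44}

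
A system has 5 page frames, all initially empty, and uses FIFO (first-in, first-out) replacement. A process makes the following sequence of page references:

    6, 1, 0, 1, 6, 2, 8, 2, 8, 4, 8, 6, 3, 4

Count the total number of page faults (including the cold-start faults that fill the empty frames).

6 → miss, frames [6]
1 → miss, frames [6, 1]
0 → miss, frames [6, 1, 0]
1 → hit
6 → hit
2 → miss, frames [6, 1, 0, 2]
8 → miss, frames [6, 1, 0, 2, 8]
2 → hit
8 → hit
4 → miss, evict 6, frames [1, 0, 2, 8, 4]
8 → hit
6 → miss, evict 1, frames [0, 2, 8, 4, 6]
3 → miss, evict 0, frames [2, 8, 4, 6, 3]
4 → hit
Page faults: 8.

8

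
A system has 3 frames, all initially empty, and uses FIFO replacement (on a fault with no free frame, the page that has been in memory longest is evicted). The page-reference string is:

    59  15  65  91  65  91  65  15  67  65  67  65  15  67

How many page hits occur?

8

59: fault, frames {59}
15: fault, frames {59,15}
65: fault, frames {59,15,65}
91: fault, evict 59, frames {15,65,91}
65: hit
91: hit
65: hit
15: hit
67: fault, evict 15, frames {65,91,67}
65: hit
67: hit
65: hit
15: fault, evict 65, frames {91,67,15}
67: hit
Hits: 8.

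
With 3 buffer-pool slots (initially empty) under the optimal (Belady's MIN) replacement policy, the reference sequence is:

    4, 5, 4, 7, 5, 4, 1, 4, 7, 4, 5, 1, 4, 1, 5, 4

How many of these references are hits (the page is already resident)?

4 -> miss, frames {4}
5 -> miss, frames {4,5}
4 -> hit
7 -> miss, frames {4,5,7}
5 -> hit
4 -> hit
1 -> miss, evict 5, frames {4,7,1}
4 -> hit
7 -> hit
4 -> hit
5 -> miss, evict 7, frames {4,1,5}
1 -> hit
4 -> hit
1 -> hit
5 -> hit
4 -> hit
Hits: 11.

11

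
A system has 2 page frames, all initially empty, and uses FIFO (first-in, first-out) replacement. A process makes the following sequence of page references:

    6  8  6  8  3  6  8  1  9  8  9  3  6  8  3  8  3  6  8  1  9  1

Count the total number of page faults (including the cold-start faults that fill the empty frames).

16

6 → miss, frames {6}
8 → miss, frames {6,8}
6 → hit
8 → hit
3 → miss, evict 6, frames {8,3}
6 → miss, evict 8, frames {3,6}
8 → miss, evict 3, frames {6,8}
1 → miss, evict 6, frames {8,1}
9 → miss, evict 8, frames {1,9}
8 → miss, evict 1, frames {9,8}
9 → hit
3 → miss, evict 9, frames {8,3}
6 → miss, evict 8, frames {3,6}
8 → miss, evict 3, frames {6,8}
3 → miss, evict 6, frames {8,3}
8 → hit
3 → hit
6 → miss, evict 8, frames {3,6}
8 → miss, evict 3, frames {6,8}
1 → miss, evict 6, frames {8,1}
9 → miss, evict 8, frames {1,9}
1 → hit
Page faults: 16.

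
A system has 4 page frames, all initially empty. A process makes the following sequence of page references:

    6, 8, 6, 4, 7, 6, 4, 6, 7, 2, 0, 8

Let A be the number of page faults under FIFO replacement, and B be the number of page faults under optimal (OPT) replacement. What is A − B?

1

Under FIFO: F F . F F . . . . F F F → 7 faults.
Under OPT: F F . F F . . . . F F . → 6 faults.
A − B = 7 − 6 = 1.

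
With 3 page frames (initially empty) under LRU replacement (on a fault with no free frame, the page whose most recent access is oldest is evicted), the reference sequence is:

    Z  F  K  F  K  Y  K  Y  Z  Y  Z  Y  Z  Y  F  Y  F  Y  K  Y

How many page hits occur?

Z → fault, frames {Z}
F → fault, frames {Z,F}
K → fault, frames {Z,F,K}
F → hit
K → hit
Y → fault, evict Z, frames {F,K,Y}
K → hit
Y → hit
Z → fault, evict F, frames {K,Y,Z}
Y → hit
Z → hit
Y → hit
Z → hit
Y → hit
F → fault, evict K, frames {Z,Y,F}
Y → hit
F → hit
Y → hit
K → fault, evict Z, frames {F,Y,K}
Y → hit
Hits: 13.

13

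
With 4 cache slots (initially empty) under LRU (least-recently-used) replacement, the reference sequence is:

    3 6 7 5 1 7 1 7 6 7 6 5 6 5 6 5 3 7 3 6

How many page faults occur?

3 -> fault, frames (3)
6 -> fault, frames (3 6)
7 -> fault, frames (3 6 7)
5 -> fault, frames (3 6 7 5)
1 -> fault, evict 3, frames (6 7 5 1)
7 -> hit
1 -> hit
7 -> hit
6 -> hit
7 -> hit
6 -> hit
5 -> hit
6 -> hit
5 -> hit
6 -> hit
5 -> hit
3 -> fault, evict 1, frames (7 6 5 3)
7 -> hit
3 -> hit
6 -> hit
Page faults: 6.

6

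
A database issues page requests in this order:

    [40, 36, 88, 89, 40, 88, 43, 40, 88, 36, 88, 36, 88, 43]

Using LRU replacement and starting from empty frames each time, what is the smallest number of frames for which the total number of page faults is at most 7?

4

f=1: 14 faults
f=2: 11 faults
f=3: 8 faults
f=4: 6 faults
f=5: 5 faults
Smallest f with faults ≤ 7 is 4.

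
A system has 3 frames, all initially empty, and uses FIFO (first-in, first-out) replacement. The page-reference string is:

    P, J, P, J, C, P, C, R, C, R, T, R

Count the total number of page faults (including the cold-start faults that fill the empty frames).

5

P: miss, frames (P)
J: miss, frames (P J)
P: hit
J: hit
C: miss, frames (P J C)
P: hit
C: hit
R: miss, evict P, frames (J C R)
C: hit
R: hit
T: miss, evict J, frames (C R T)
R: hit
Page faults: 5.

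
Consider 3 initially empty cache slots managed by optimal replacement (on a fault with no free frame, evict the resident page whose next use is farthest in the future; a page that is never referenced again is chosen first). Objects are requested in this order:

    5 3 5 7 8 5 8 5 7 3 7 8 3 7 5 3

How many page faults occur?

6

5: miss, frames [5]
3: miss, frames [5, 3]
5: hit
7: miss, frames [5, 3, 7]
8: miss, evict 3, frames [5, 7, 8]
5: hit
8: hit
5: hit
7: hit
3: miss, evict 5, frames [7, 8, 3]
7: hit
8: hit
3: hit
7: hit
5: miss, evict 8, frames [7, 3, 5]
3: hit
Page faults: 6.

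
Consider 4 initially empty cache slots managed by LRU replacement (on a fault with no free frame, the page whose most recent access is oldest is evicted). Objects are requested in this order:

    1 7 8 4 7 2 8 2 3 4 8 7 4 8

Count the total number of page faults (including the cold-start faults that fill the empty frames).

1 → miss, frames (1)
7 → miss, frames (1 7)
8 → miss, frames (1 7 8)
4 → miss, frames (1 7 8 4)
7 → hit
2 → miss, evict 1, frames (8 4 7 2)
8 → hit
2 → hit
3 → miss, evict 4, frames (7 8 2 3)
4 → miss, evict 7, frames (8 2 3 4)
8 → hit
7 → miss, evict 2, frames (3 4 8 7)
4 → hit
8 → hit
Page faults: 8.

8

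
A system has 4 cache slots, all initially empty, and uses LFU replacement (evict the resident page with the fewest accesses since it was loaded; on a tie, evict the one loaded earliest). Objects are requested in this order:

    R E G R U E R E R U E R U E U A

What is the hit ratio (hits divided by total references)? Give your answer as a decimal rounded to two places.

R: fault, frames {R}
E: fault, frames {R,E}
G: fault, frames {R,E,G}
R: hit
U: fault, frames {R,E,G,U}
E: hit
R: hit
E: hit
R: hit
U: hit
E: hit
R: hit
U: hit
E: hit
U: hit
A: fault, evict G, frames {R,E,U,A}
Hits: 11 of 16 references → 11/16 = 0.6875.

0.69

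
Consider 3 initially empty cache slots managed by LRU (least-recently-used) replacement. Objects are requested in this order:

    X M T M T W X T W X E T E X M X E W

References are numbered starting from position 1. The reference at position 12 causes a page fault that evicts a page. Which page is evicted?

W

pos 1: X → fault, frames [X]
pos 2: M → fault, frames [X, M]
pos 3: T → fault, frames [X, M, T]
pos 4: M → hit
pos 5: T → hit
pos 6: W → fault, evict X, frames [M, T, W]
pos 7: X → fault, evict M, frames [T, W, X]
pos 8: T → hit
pos 9: W → hit
pos 10: X → hit
pos 11: E → fault, evict T, frames [W, X, E]
pos 12: T → fault, evict W, frames [X, E, T]
At position 12, page W is evicted.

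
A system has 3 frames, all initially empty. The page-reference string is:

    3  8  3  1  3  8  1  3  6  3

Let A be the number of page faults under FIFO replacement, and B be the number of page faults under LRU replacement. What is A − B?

1

Under FIFO: F F . F . . . . F F → 5 faults.
Under LRU: F F . F . . . . F . → 4 faults.
A − B = 5 − 4 = 1.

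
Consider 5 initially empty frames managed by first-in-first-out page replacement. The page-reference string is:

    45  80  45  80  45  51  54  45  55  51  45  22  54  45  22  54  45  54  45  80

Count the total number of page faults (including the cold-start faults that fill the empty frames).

8

45 → miss, frames {45}
80 → miss, frames {45,80}
45 → hit
80 → hit
45 → hit
51 → miss, frames {45,80,51}
54 → miss, frames {45,80,51,54}
45 → hit
55 → miss, frames {45,80,51,54,55}
51 → hit
45 → hit
22 → miss, evict 45, frames {80,51,54,55,22}
54 → hit
45 → miss, evict 80, frames {51,54,55,22,45}
22 → hit
54 → hit
45 → hit
54 → hit
45 → hit
80 → miss, evict 51, frames {54,55,22,45,80}
Page faults: 8.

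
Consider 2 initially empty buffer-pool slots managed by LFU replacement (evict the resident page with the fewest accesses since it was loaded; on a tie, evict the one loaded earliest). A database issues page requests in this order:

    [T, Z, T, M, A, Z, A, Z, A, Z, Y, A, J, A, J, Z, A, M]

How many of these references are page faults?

T: miss, frames [T]
Z: miss, frames [T, Z]
T: hit
M: miss, evict Z, frames [T, M]
A: miss, evict M, frames [T, A]
Z: miss, evict A, frames [T, Z]
A: miss, evict Z, frames [T, A]
Z: miss, evict A, frames [T, Z]
A: miss, evict Z, frames [T, A]
Z: miss, evict A, frames [T, Z]
Y: miss, evict Z, frames [T, Y]
A: miss, evict Y, frames [T, A]
J: miss, evict A, frames [T, J]
A: miss, evict J, frames [T, A]
J: miss, evict A, frames [T, J]
Z: miss, evict J, frames [T, Z]
A: miss, evict Z, frames [T, A]
M: miss, evict A, frames [T, M]
Page faults: 17.

17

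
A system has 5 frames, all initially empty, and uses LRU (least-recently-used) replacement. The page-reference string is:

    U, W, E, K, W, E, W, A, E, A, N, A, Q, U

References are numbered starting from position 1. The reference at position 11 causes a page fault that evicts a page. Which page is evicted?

pos 1: U → fault, frames [U]
pos 2: W → fault, frames [U, W]
pos 3: E → fault, frames [U, W, E]
pos 4: K → fault, frames [U, W, E, K]
pos 5: W → hit
pos 6: E → hit
pos 7: W → hit
pos 8: A → fault, frames [U, K, E, W, A]
pos 9: E → hit
pos 10: A → hit
pos 11: N → fault, evict U, frames [K, W, E, A, N]
At position 11, page U is evicted.

U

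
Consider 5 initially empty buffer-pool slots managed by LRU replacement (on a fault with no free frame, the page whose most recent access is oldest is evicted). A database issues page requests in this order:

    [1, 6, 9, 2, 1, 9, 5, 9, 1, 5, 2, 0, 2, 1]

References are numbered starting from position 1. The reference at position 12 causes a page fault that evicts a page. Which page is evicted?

pos 1: 1 -> miss, frames (1)
pos 2: 6 -> miss, frames (1 6)
pos 3: 9 -> miss, frames (1 6 9)
pos 4: 2 -> miss, frames (1 6 9 2)
pos 5: 1 -> hit
pos 6: 9 -> hit
pos 7: 5 -> miss, frames (6 2 1 9 5)
pos 8: 9 -> hit
pos 9: 1 -> hit
pos 10: 5 -> hit
pos 11: 2 -> hit
pos 12: 0 -> miss, evict 6, frames (9 1 5 2 0)
At position 12, page 6 is evicted.

6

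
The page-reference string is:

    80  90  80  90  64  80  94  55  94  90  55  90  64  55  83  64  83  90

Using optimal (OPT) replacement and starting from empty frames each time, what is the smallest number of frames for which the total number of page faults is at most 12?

f=1: 18 faults
f=2: 9 faults
f=3: 7 faults
f=4: 6 faults
f=5: 6 faults
f=6: 6 faults
Smallest f with faults ≤ 12 is 2.

2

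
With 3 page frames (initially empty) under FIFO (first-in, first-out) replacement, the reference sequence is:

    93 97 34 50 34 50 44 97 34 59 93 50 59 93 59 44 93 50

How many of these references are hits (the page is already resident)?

7

93: fault, frames (93)
97: fault, frames (93 97)
34: fault, frames (93 97 34)
50: fault, evict 93, frames (97 34 50)
34: hit
50: hit
44: fault, evict 97, frames (34 50 44)
97: fault, evict 34, frames (50 44 97)
34: fault, evict 50, frames (44 97 34)
59: fault, evict 44, frames (97 34 59)
93: fault, evict 97, frames (34 59 93)
50: fault, evict 34, frames (59 93 50)
59: hit
93: hit
59: hit
44: fault, evict 59, frames (93 50 44)
93: hit
50: hit
Hits: 7.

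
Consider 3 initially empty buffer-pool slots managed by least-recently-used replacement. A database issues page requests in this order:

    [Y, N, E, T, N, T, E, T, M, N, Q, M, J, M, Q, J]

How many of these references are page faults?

Y → fault, frames {Y}
N → fault, frames {Y,N}
E → fault, frames {Y,N,E}
T → fault, evict Y, frames {N,E,T}
N → hit
T → hit
E → hit
T → hit
M → fault, evict N, frames {E,T,M}
N → fault, evict E, frames {T,M,N}
Q → fault, evict T, frames {M,N,Q}
M → hit
J → fault, evict N, frames {Q,M,J}
M → hit
Q → hit
J → hit
Page faults: 8.

8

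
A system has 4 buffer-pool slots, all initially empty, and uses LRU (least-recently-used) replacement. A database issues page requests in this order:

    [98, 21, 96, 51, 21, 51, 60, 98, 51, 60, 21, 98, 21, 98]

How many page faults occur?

6

98 → fault, frames [98]
21 → fault, frames [98, 21]
96 → fault, frames [98, 21, 96]
51 → fault, frames [98, 21, 96, 51]
21 → hit
51 → hit
60 → fault, evict 98, frames [96, 21, 51, 60]
98 → fault, evict 96, frames [21, 51, 60, 98]
51 → hit
60 → hit
21 → hit
98 → hit
21 → hit
98 → hit
Page faults: 6.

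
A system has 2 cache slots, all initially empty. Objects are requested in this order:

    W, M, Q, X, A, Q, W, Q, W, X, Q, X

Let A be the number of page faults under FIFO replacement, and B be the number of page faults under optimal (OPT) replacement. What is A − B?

Under FIFO: F F F F F F F . . F F . → 9 faults.
Under OPT: F F F F F . F . . F . . → 7 faults.
A − B = 9 − 7 = 2.

2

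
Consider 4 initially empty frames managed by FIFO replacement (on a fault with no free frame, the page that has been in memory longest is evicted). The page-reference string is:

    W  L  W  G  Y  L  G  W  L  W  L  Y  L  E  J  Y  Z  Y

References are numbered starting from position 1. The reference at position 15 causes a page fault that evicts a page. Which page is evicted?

L

pos 1: W -> fault, frames [W]
pos 2: L -> fault, frames [W, L]
pos 3: W -> hit
pos 4: G -> fault, frames [W, L, G]
pos 5: Y -> fault, frames [W, L, G, Y]
pos 6: L -> hit
pos 7: G -> hit
pos 8: W -> hit
pos 9: L -> hit
pos 10: W -> hit
pos 11: L -> hit
pos 12: Y -> hit
pos 13: L -> hit
pos 14: E -> fault, evict W, frames [L, G, Y, E]
pos 15: J -> fault, evict L, frames [G, Y, E, J]
At position 15, page L is evicted.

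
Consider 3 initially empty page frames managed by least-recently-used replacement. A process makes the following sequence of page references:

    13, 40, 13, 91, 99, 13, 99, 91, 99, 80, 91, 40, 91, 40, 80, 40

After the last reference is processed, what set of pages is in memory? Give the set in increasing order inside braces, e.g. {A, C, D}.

13: miss, frames {13}
40: miss, frames {13,40}
13: hit
91: miss, frames {40,13,91}
99: miss, evict 40, frames {13,91,99}
13: hit
99: hit
91: hit
99: hit
80: miss, evict 13, frames {91,99,80}
91: hit
40: miss, evict 99, frames {80,91,40}
91: hit
40: hit
80: hit
40: hit

{40, 80, 91}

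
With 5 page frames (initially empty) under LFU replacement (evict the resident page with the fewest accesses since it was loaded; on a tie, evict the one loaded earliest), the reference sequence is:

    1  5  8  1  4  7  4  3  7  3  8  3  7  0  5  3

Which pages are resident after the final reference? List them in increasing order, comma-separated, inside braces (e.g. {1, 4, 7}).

1: fault, frames {1}
5: fault, frames {1,5}
8: fault, frames {1,5,8}
1: hit
4: fault, frames {1,5,8,4}
7: fault, frames {1,5,8,4,7}
4: hit
3: fault, evict 5, frames {1,8,4,7,3}
7: hit
3: hit
8: hit
3: hit
7: hit
0: fault, evict 1, frames {8,4,7,3,0}
5: fault, evict 0, frames {8,4,7,3,5}
3: hit

{3, 4, 5, 7, 8}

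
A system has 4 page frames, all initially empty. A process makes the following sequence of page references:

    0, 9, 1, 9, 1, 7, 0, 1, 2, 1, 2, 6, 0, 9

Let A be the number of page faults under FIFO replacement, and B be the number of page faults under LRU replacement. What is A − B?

Under FIFO: F F F . . F . . F . . F F F → 8 faults.
Under LRU: F F F . . F . . F . . F . F → 7 faults.
A − B = 8 − 7 = 1.

1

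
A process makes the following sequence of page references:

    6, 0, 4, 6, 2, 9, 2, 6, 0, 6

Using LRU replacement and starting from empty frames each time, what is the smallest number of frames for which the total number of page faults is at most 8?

2

f=1: 10 faults
f=2: 8 faults
f=3: 6 faults
f=4: 6 faults
f=5: 5 faults
Smallest f with faults ≤ 8 is 2.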